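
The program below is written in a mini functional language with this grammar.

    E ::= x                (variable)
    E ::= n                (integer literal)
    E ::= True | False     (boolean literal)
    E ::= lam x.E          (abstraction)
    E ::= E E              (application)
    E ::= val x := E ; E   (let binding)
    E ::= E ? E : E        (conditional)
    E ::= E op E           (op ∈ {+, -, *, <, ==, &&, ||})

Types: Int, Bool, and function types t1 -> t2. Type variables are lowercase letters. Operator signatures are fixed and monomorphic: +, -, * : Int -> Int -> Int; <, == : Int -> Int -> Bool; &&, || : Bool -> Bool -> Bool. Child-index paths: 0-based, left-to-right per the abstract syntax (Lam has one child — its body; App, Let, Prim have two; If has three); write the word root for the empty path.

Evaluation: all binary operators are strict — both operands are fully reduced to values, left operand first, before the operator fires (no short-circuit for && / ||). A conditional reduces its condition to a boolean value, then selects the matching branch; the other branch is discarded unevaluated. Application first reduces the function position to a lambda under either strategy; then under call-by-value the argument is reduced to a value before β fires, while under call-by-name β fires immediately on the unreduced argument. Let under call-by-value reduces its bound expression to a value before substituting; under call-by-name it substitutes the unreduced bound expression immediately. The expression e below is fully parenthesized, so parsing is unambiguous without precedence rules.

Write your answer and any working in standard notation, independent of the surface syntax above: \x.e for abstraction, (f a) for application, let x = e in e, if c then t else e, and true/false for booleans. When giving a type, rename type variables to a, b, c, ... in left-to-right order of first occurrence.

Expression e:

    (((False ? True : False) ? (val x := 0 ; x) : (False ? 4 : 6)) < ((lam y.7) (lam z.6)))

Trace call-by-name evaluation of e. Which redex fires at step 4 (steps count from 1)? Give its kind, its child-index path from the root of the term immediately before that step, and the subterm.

Answer: beta at 1 : ((\y.7) (\z.6))

Trace:
step 0: ((if (if false then true else false) then (let x = 0 in x) else (if false then 4 else 6)) < ((\y.7) (\z.6)))
step 1: [if@0.0] ((if false then (let x = 0 in x) else (if false then 4 else 6)) < ((\y.7) (\z.6)))
step 2: [if@0] ((if false then 4 else 6) < ((\y.7) (\z.6)))
step 3: [if@0] (6 < ((\y.7) (\z.6)))
step 4: [beta@1] (6 < 7)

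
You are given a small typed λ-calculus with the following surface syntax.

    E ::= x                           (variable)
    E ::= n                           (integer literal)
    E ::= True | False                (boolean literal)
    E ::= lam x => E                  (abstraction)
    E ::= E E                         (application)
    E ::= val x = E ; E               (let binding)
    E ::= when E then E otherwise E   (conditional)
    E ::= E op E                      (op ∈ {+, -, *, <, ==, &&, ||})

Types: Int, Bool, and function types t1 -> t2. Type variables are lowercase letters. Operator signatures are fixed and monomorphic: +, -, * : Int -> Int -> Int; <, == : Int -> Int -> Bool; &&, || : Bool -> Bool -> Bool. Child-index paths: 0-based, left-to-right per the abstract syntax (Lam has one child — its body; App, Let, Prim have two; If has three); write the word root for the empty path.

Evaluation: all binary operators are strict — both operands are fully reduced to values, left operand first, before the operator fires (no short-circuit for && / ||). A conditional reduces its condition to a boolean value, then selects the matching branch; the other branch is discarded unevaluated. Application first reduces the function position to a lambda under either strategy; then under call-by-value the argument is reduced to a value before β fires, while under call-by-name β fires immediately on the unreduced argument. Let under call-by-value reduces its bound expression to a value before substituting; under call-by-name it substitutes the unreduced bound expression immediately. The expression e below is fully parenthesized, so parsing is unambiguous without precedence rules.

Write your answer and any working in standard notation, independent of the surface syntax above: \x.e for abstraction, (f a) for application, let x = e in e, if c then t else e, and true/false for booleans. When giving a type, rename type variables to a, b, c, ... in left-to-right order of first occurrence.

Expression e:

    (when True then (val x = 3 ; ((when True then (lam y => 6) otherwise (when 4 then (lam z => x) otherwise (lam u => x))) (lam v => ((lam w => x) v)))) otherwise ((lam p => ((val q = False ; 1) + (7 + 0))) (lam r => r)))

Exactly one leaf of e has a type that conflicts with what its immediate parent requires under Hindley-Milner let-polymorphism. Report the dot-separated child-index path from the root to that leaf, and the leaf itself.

Working:
  unify Bool ~ Bool
let x : Int
  unify Bool ~ Bool
\y._ : a -> Int
  unify Int ~ Bool
  FAIL: mismatch Int ~ Bool

Answer: 1.1.0.2.0 : 4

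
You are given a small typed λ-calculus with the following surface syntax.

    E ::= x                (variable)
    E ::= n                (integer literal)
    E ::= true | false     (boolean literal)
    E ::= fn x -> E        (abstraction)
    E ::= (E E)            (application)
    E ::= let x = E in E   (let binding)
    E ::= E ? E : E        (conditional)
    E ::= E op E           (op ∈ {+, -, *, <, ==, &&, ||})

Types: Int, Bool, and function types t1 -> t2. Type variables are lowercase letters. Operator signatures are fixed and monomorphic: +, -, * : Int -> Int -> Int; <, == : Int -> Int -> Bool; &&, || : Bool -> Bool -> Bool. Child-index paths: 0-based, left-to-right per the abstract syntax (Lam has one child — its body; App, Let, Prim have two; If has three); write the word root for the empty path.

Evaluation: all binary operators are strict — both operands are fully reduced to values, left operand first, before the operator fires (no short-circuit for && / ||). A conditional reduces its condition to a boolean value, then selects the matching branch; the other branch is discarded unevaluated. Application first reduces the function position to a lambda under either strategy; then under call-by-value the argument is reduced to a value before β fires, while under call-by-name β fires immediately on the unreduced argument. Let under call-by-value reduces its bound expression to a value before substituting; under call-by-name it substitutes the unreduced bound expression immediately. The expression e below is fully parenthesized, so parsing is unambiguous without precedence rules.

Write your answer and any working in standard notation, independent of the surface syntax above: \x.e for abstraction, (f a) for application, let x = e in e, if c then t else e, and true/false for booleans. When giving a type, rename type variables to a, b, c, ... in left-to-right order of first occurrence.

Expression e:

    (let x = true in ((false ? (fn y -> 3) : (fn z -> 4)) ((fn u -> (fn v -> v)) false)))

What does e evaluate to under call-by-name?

Answer: 4

Derivation:
step 0: (let x = true in ((if false then (\y.3) else (\z.4)) ((\u.(\v.v)) false)))
step 1: [let@root] ((if false then (\y.3) else (\z.4)) ((\u.(\v.v)) false))
step 2: [if@0] ((\z.4) ((\u.(\v.v)) false))
step 3: [beta@root] 4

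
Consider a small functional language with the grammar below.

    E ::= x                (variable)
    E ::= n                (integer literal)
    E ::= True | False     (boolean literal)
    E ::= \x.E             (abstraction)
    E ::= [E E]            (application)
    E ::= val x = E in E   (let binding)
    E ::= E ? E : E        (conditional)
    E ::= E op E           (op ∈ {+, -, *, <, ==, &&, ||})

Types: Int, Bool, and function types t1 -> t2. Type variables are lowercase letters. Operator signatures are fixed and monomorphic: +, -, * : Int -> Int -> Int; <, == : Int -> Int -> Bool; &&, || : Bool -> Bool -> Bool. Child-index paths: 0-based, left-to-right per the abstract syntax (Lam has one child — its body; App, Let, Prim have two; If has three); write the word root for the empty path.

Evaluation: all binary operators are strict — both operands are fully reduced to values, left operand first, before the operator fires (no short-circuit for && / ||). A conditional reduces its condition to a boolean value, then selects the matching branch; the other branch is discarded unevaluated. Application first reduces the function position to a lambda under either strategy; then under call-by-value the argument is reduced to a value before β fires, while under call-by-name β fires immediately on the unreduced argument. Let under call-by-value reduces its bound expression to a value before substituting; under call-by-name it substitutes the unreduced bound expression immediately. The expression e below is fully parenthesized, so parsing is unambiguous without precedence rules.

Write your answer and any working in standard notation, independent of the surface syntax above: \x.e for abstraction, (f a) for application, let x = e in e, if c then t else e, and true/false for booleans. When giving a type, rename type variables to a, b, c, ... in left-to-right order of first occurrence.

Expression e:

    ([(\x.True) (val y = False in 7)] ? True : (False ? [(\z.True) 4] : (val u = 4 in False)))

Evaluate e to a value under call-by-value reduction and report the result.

Answer: true

Trace:
step 0: (if ((\x.true) (let y = false in 7)) then true else (if false then ((\z.true) 4) else (let u = 4 in false)))
step 1: [let@0.1] (if ((\x.true) 7) then true else (if false then ((\z.true) 4) else (let u = 4 in false)))
step 2: [beta@0] (if true then true else (if false then ((\z.true) 4) else (let u = 4 in false)))
step 3: [if@root] true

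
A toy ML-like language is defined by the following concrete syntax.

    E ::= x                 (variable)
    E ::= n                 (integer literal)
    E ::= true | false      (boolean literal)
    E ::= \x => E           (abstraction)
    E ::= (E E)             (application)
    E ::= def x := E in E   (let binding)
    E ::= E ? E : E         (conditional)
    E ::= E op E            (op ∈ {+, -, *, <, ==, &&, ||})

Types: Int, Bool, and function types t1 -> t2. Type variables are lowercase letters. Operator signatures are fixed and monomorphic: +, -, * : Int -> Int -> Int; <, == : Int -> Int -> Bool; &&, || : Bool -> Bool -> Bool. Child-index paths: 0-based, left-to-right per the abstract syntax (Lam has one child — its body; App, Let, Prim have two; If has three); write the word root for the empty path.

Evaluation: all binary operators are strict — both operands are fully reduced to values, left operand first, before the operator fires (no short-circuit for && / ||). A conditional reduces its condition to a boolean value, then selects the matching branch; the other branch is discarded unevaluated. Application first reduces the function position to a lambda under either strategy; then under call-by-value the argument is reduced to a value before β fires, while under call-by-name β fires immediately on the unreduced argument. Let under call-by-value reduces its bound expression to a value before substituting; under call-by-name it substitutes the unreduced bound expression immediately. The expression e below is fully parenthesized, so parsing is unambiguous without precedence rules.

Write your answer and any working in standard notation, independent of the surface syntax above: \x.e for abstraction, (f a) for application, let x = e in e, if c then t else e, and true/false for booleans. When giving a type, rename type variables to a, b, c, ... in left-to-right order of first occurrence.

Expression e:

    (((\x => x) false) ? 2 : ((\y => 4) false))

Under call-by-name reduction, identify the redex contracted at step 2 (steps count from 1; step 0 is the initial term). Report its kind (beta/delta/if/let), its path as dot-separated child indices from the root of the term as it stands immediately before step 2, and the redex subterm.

Working:
step 0: (if ((\x.x) false) then 2 else ((\y.4) false))
step 1: [beta@0] (if false then 2 else ((\y.4) false))
step 2: [if@root] ((\y.4) false)

Answer: if at root : (if false then 2 else ((\y.4) false))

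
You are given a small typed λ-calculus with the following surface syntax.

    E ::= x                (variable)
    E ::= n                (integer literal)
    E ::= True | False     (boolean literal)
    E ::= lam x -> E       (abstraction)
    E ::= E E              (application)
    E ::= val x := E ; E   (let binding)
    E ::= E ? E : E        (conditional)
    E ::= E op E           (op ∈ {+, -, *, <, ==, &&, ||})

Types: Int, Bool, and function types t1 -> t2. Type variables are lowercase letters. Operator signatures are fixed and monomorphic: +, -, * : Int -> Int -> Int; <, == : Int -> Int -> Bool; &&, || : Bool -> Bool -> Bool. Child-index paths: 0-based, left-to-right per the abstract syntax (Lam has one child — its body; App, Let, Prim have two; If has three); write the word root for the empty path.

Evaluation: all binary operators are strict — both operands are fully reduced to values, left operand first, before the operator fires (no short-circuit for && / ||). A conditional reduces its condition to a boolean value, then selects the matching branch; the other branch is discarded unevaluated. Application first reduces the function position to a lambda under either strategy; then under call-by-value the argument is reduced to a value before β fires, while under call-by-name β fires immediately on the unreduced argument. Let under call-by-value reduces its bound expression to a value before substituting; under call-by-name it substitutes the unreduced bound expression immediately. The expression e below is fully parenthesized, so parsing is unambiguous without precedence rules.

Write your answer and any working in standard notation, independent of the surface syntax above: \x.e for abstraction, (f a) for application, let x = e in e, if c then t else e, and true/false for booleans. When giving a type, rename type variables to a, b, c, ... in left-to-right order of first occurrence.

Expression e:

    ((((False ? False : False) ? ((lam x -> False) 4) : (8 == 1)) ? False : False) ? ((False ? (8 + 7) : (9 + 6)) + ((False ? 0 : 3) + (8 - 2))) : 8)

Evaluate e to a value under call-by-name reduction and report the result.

Trace:
step 0: (if (if (if (if false then false else false) then ((\x.false) 4) else (8 == 1)) then false else false) then ((if false then (8 + 7) else (9 + 6)) + ((if false then 0 else 3) + (8 - 2))) else 8)
step 1: [if@0.0.0] (if (if (if false then ((\x.false) 4) else (8 == 1)) then false else false) then ((if false then (8 + 7) else (9 + 6)) + ((if false then 0 else 3) + (8 - 2))) else 8)
step 2: [if@0.0] (if (if (8 == 1) then false else false) then ((if false then (8 + 7) else (9 + 6)) + ((if false then 0 else 3) + (8 - 2))) else 8)
step 3: [delta@0.0] (if (if false then false else false) then ((if false then (8 + 7) else (9 + 6)) + ((if false then 0 else 3) + (8 - 2))) else 8)
step 4: [if@0] (if false then ((if false then (8 + 7) else (9 + 6)) + ((if false then 0 else 3) + (8 - 2))) else 8)
step 5: [if@root] 8

Answer: 8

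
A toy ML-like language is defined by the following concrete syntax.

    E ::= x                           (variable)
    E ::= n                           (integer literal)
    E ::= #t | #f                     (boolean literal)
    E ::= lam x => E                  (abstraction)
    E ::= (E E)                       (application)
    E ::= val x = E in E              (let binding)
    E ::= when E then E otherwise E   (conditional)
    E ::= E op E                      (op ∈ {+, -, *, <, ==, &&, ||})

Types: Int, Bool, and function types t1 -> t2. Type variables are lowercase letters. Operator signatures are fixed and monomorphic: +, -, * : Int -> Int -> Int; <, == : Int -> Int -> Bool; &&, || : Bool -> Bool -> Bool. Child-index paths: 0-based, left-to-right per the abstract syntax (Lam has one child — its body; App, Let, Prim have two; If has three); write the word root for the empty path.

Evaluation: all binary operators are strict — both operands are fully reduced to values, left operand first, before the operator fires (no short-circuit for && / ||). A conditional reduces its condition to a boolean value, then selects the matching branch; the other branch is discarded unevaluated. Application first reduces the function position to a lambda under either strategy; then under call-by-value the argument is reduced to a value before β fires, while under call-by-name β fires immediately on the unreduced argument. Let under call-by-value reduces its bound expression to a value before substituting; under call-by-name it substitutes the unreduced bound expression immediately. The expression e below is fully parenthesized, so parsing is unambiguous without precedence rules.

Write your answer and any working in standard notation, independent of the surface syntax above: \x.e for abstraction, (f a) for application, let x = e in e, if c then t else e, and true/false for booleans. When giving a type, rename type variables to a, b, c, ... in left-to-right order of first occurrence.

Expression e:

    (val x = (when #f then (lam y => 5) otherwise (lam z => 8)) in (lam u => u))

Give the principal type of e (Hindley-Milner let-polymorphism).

Derivation:
  unify Bool ~ Bool
\y._ : a -> Int
\z._ : b -> Int
  unify a -> Int ~ b -> Int
  unify a ~ b
  unify Int ~ Int
let x : forall. b -> Int
u : c
\u._ : c -> c

Answer: a -> a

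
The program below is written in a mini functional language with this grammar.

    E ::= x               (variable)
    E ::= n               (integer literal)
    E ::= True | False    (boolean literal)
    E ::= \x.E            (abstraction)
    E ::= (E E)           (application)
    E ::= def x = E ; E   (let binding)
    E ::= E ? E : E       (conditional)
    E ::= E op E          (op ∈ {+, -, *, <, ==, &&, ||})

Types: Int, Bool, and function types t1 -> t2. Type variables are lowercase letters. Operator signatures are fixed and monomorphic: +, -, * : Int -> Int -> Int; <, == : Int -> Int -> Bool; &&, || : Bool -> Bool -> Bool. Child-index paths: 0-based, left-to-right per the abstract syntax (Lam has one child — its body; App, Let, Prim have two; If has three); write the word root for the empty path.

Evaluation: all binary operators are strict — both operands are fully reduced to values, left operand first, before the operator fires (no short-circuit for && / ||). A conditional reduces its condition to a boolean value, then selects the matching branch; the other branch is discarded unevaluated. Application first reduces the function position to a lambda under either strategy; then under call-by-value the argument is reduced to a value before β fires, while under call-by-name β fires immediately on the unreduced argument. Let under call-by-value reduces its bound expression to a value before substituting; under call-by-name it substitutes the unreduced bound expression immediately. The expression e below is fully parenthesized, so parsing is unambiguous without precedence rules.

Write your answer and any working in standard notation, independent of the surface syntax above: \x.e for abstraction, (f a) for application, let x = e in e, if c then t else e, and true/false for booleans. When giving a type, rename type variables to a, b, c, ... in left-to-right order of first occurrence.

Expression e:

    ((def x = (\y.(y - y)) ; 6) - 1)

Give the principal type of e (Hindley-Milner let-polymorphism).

Working:
y : a
  unify a ~ Int
y : Int
  unify Int ~ Int
\y._ : Int -> Int
let x : Int -> Int
  unify Int ~ Int
  unify Int ~ Int

Answer: Int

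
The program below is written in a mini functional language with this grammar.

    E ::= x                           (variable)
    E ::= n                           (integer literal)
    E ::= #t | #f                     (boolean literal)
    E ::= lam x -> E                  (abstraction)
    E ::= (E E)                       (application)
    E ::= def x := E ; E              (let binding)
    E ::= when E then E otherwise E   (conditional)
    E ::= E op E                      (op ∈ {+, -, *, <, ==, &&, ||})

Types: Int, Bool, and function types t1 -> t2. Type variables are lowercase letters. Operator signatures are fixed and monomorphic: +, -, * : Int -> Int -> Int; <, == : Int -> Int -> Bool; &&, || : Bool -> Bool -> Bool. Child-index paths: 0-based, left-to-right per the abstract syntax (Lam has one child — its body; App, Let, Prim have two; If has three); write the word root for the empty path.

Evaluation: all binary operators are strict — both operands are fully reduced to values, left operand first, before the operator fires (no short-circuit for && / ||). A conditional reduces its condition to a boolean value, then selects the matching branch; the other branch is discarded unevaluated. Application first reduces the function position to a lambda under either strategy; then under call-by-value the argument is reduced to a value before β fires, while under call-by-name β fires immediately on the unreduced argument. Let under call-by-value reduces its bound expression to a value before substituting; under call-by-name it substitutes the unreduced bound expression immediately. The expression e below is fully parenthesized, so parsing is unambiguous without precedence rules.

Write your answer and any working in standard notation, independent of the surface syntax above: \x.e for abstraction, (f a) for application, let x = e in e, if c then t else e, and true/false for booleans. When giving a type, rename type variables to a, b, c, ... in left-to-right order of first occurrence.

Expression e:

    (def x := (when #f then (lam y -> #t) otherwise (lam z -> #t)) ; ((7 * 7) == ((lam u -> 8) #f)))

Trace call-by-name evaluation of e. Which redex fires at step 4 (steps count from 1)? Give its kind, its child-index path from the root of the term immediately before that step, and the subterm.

Derivation:
step 0: (let x = (if false then (\y.true) else (\z.true)) in ((7 * 7) == ((\u.8) false)))
step 1: [let@root] ((7 * 7) == ((\u.8) false))
step 2: [delta@0] (49 == ((\u.8) false))
step 3: [beta@1] (49 == 8)
step 4: [delta@root] false

Answer: delta at root : (49 == 8)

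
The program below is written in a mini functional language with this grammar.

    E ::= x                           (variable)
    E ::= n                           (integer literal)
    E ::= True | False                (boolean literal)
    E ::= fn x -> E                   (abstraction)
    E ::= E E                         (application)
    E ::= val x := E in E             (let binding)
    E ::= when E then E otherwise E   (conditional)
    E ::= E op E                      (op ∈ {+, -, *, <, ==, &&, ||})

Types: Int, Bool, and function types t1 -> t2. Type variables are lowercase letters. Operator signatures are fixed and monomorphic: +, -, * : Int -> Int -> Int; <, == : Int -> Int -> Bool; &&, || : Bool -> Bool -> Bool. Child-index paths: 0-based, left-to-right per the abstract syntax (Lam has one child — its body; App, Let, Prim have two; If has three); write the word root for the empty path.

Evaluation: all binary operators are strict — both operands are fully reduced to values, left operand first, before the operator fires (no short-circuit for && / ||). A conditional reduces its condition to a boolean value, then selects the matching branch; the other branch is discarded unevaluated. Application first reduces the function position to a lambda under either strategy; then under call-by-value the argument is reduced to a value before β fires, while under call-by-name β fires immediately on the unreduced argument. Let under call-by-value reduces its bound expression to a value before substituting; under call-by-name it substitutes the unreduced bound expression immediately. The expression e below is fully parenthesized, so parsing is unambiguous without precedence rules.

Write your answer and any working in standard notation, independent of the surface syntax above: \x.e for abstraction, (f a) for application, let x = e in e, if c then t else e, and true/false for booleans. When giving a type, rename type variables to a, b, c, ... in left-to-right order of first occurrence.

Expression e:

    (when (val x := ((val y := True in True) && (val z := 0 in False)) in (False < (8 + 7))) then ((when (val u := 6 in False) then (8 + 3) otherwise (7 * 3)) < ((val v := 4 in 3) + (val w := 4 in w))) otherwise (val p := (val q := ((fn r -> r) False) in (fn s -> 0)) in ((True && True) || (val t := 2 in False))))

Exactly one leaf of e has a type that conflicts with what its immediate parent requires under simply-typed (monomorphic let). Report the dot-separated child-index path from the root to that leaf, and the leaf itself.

Answer: 0.1.0 : false

Working:
let y : Bool
  unify Bool ~ Bool
let z : Int
  unify Bool ~ Bool
let x : Bool
  unify Bool ~ Int
  FAIL: mismatch Bool ~ Int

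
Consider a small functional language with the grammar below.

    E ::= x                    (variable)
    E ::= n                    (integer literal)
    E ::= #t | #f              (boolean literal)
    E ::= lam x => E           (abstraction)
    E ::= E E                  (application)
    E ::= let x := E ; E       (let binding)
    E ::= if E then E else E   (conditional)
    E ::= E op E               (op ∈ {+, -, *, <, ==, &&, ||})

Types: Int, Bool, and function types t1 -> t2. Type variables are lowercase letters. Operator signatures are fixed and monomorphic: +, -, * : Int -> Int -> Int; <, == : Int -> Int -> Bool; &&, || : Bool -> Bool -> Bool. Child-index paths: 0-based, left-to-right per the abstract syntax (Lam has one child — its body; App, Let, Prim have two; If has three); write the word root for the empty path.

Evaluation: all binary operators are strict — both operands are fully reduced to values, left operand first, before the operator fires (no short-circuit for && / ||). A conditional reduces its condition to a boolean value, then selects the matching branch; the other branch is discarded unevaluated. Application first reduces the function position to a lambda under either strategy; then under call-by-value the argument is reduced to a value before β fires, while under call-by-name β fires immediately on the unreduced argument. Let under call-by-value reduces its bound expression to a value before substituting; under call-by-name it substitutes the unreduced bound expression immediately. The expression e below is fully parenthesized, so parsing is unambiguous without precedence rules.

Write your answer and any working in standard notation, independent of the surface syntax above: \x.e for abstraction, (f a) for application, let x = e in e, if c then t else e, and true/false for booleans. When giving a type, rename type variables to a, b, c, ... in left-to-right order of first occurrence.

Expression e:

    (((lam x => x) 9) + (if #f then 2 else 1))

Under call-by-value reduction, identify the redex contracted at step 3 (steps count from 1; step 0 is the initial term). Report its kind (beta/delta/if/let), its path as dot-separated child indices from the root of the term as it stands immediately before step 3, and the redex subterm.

Working:
step 0: (((\x.x) 9) + (if false then 2 else 1))
step 1: [beta@0] (9 + (if false then 2 else 1))
step 2: [if@1] (9 + 1)
step 3: [delta@root] 10

Answer: delta at root : (9 + 1)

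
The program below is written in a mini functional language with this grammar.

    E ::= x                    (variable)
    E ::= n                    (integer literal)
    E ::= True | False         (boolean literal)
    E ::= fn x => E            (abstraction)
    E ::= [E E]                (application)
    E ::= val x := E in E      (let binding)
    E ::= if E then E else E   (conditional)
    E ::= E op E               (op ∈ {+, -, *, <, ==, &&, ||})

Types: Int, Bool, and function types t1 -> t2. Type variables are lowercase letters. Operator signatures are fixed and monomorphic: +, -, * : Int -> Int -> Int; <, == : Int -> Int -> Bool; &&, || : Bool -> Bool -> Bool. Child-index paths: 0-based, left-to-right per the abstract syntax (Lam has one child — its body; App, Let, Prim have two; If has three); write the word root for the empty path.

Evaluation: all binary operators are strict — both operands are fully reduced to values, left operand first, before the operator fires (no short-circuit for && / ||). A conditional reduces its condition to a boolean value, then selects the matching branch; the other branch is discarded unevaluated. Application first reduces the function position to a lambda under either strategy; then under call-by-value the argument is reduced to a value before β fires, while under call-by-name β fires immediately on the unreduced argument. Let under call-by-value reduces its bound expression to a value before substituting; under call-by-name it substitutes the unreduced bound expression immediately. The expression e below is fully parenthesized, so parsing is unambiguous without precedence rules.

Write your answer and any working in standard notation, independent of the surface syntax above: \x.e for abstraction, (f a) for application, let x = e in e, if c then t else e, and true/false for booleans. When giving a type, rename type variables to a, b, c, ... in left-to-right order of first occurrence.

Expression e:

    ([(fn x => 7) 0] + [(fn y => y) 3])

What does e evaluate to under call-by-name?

Answer: 10

Trace:
step 0: (((\x.7) 0) + ((\y.y) 3))
step 1: [beta@0] (7 + ((\y.y) 3))
step 2: [beta@1] (7 + 3)
step 3: [delta@root] 10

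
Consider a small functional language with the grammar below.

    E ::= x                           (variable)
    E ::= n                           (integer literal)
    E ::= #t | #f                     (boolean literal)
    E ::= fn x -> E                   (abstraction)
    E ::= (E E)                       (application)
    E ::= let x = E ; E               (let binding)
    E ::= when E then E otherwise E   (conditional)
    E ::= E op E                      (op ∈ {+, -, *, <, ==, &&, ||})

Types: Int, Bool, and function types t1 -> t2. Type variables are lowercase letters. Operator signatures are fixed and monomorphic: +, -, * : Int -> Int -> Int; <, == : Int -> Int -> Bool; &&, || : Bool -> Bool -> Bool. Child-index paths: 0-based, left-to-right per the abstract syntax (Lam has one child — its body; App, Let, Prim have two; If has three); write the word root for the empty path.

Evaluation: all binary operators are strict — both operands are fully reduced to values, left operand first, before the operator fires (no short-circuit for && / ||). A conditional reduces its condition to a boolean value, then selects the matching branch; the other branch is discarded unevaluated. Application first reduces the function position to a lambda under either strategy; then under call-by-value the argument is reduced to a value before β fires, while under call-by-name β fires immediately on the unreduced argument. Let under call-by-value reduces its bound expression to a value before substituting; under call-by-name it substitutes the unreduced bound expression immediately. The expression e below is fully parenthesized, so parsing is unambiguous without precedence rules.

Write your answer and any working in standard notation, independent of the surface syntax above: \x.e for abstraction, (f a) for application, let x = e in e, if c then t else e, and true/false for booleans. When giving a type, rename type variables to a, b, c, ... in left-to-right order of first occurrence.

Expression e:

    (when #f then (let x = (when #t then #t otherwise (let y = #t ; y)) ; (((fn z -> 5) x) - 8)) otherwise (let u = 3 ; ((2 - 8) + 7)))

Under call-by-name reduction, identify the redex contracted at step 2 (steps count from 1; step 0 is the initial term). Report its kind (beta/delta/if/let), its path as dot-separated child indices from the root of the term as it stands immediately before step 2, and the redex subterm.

Derivation:
step 0: (if false then (let x = (if true then true else (let y = true in y)) in (((\z.5) x) - 8)) else (let u = 3 in ((2 - 8) + 7)))
step 1: [if@root] (let u = 3 in ((2 - 8) + 7))
step 2: [let@root] ((2 - 8) + 7)

Answer: let at root : (let u = 3 in ((2 - 8) + 7))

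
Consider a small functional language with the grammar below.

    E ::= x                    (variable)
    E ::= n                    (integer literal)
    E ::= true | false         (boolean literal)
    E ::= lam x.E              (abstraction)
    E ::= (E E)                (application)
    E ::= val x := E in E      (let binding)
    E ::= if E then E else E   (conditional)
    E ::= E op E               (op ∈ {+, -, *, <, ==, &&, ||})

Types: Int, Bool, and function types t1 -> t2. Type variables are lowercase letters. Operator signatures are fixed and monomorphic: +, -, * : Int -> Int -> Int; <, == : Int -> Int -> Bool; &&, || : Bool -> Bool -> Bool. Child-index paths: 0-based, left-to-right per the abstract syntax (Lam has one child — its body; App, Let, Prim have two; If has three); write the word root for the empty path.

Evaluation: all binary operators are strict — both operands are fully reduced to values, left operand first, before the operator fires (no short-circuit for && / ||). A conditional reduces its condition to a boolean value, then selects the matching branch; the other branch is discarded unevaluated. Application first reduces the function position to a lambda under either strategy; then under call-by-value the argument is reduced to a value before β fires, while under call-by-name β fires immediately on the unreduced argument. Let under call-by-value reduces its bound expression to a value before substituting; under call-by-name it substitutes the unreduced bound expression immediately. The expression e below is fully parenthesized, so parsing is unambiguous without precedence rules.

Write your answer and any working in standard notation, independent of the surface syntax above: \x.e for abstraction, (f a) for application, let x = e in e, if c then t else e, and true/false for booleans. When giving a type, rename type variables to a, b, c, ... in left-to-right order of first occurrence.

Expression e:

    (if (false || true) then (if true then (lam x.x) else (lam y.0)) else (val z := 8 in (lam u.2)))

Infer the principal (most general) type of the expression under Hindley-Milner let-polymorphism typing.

Answer: Int -> Int

Trace:
  unify Bool ~ Bool
  unify Bool ~ Bool
  unify Bool ~ Bool
  unify Bool ~ Bool
x : a
\x._ : a -> a
\y._ : b -> Int
  unify a -> a ~ b -> Int
  unify a ~ b
  unify b ~ Int
let z : Int
\u._ : c -> Int
  unify Int -> Int ~ c -> Int
  unify Int ~ c
  unify Int ~ Int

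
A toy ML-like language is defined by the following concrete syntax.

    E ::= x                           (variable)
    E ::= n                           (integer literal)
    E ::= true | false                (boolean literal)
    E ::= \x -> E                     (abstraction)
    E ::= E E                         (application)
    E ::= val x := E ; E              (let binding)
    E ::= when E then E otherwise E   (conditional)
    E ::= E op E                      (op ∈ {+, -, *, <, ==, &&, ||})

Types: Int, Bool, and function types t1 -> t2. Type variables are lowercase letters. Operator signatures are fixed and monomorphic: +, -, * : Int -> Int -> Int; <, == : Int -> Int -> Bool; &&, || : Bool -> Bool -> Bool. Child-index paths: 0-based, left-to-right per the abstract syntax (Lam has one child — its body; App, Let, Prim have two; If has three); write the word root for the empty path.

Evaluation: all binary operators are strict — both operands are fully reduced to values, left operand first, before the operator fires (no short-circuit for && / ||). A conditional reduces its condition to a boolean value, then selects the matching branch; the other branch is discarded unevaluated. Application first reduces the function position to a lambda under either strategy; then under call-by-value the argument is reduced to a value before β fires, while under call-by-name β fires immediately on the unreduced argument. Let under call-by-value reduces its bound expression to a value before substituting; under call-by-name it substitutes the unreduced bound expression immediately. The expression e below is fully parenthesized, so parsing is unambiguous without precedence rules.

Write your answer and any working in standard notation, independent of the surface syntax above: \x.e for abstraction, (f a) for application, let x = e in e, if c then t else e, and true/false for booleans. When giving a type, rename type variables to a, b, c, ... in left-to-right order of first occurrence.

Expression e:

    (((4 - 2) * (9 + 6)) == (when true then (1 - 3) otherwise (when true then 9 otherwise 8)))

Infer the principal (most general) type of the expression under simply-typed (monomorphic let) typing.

Trace:
  unify Int ~ Int
  unify Int ~ Int
  unify Int ~ Int
  unify Int ~ Int
  unify Int ~ Int
  unify Int ~ Int
  unify Int ~ Int
  unify Bool ~ Bool
  unify Int ~ Int
  unify Int ~ Int
  unify Bool ~ Bool
  unify Int ~ Int
  unify Int ~ Int
  unify Int ~ Int

Answer: Bool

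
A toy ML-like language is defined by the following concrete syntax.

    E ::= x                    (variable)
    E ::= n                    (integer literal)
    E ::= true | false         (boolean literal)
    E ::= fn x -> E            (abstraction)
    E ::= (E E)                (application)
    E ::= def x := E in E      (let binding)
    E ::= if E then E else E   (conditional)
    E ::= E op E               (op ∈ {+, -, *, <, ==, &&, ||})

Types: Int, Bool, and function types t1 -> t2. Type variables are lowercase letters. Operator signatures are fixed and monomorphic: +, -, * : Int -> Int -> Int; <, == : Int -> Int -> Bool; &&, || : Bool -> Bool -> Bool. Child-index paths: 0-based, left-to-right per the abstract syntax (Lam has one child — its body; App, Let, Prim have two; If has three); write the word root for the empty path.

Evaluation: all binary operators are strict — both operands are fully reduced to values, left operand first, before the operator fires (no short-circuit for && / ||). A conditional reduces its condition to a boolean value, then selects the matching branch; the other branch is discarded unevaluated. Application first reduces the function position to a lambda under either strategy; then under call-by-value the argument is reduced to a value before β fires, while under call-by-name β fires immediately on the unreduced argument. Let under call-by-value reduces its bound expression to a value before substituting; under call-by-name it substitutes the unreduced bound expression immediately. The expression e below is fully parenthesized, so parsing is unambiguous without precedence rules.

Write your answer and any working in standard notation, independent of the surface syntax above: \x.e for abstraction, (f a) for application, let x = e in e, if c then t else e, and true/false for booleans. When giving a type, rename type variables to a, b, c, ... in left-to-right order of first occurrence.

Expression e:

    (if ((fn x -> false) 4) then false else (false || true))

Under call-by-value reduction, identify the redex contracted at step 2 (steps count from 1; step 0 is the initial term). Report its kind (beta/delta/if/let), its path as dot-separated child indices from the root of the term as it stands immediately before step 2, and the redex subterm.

Derivation:
step 0: (if ((\x.false) 4) then false else (false || true))
step 1: [beta@0] (if false then false else (false || true))
step 2: [if@root] (false || true)

Answer: if at root : (if false then false else (false || true))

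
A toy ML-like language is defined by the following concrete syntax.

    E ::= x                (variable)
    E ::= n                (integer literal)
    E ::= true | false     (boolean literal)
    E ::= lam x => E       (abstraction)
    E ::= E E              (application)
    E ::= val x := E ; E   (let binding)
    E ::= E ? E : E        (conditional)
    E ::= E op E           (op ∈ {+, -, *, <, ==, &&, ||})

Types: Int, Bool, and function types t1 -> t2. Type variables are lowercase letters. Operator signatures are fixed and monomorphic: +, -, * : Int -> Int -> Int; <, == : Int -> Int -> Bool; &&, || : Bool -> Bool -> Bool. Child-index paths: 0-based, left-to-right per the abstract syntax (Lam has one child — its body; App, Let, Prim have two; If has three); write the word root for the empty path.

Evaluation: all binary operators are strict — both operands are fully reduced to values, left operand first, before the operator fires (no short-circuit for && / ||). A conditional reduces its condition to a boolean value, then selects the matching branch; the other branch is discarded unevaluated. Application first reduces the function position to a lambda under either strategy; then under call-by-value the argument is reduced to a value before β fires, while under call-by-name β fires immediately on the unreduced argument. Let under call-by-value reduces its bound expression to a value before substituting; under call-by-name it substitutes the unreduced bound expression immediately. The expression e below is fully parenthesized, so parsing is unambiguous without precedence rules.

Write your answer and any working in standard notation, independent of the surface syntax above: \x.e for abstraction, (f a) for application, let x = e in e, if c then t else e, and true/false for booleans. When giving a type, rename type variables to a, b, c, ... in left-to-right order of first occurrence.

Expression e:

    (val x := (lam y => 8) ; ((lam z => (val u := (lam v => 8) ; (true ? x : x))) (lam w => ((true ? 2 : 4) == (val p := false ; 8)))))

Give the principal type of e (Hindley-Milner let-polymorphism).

Trace:
\y._ : a -> Int
let x : forall. a -> Int
\v._ : c -> Int
let u : forall. c -> Int
  unify Bool ~ Bool
x : d -> Int
x : e -> Int
  unify d -> Int ~ e -> Int
  unify d ~ e
  unify Int ~ Int
\z._ : b -> e -> Int
  unify Bool ~ Bool
  unify Int ~ Int
  unify Int ~ Int
let p : Bool
  unify Int ~ Int
\w._ : f -> Bool
  unify b -> e -> Int ~ (f -> Bool) -> g
  unify b ~ f -> Bool
  unify e -> Int ~ g
_ _ : e -> Int

Answer: a -> Int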